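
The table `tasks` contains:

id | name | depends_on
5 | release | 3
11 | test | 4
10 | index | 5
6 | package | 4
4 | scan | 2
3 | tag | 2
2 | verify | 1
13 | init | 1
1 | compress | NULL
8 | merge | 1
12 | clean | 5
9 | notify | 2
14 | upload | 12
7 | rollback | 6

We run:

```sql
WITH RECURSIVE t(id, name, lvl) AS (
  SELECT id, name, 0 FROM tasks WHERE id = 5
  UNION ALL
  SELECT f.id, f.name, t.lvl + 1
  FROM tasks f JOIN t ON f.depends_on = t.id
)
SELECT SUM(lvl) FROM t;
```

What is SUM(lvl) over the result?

Base: id=5 (release) at lvl 0.
Iteration 1: rows with depends_on in {5} -> index (id 10, lvl 1), clean (id 12, lvl 1).
Iteration 2: rows with depends_on in {10,12} -> upload (id 14, lvl 2).
Iteration 3: no rows with depends_on in {14}; recursion stops.
SUM(lvl) = 0 + 1 + 1 + 2 = 4.

4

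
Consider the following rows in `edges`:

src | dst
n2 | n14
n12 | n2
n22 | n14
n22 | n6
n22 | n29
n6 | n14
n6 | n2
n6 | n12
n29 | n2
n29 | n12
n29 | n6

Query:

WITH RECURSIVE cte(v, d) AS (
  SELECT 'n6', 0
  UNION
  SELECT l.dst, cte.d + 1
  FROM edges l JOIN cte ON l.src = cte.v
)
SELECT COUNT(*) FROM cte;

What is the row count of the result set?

7

Base: (n6, d=0).
Iteration 1: edges from {n6} -> (n12, d=1), (n14, d=1), (n2, d=1).
Iteration 2: edges from {n12,n14,n2} -> (n14, d=2), (n2, d=2).
Iteration 3: edges from {n14,n2} -> (n14, d=3).
Iteration 4: no outgoing edges from {n14}; recursion stops.
Total rows emitted: 7.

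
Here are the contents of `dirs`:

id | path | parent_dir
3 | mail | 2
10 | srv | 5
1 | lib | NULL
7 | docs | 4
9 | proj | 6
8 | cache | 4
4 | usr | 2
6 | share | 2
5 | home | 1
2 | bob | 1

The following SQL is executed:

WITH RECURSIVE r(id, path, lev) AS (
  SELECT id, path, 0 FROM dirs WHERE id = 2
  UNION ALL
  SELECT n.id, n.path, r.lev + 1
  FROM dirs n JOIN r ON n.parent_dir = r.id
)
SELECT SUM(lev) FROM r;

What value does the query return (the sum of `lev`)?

9

Base: id=2 (bob) at lev 0.
Iteration 1: rows with parent_dir in {2} -> mail (id 3, lev 1), usr (id 4, lev 1), share (id 6, lev 1).
Iteration 2: rows with parent_dir in {3,4,6} -> docs (id 7, lev 2), cache (id 8, lev 2), proj (id 9, lev 2).
Iteration 3: no rows with parent_dir in {7,8,9}; recursion stops.
SUM(lev) = 0 + 1 + 1 + 1 + 2 + 2 + 2 = 9.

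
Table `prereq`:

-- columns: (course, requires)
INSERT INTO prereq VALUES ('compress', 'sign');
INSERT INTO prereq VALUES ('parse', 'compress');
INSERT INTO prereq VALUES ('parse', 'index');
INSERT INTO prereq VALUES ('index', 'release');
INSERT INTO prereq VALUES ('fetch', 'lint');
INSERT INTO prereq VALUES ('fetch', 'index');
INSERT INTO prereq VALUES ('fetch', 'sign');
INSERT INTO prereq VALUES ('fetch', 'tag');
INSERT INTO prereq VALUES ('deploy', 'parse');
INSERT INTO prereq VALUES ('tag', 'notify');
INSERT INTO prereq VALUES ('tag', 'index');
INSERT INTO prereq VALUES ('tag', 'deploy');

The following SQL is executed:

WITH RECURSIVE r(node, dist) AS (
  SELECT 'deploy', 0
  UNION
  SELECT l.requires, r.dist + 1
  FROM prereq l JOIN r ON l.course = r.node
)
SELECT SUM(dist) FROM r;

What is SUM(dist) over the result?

Base: (deploy, dist=0).
Iteration 1: edges from {deploy} -> (parse, dist=1).
Iteration 2: edges from {parse} -> (compress, dist=2), (index, dist=2).
Iteration 3: edges from {compress,index} -> (release, dist=3), (sign, dist=3).
Iteration 4: no outgoing edges from {release,sign}; recursion stops.
SUM(dist) = 0 + 1 + 2 + 2 + 3 + 3 = 11.

11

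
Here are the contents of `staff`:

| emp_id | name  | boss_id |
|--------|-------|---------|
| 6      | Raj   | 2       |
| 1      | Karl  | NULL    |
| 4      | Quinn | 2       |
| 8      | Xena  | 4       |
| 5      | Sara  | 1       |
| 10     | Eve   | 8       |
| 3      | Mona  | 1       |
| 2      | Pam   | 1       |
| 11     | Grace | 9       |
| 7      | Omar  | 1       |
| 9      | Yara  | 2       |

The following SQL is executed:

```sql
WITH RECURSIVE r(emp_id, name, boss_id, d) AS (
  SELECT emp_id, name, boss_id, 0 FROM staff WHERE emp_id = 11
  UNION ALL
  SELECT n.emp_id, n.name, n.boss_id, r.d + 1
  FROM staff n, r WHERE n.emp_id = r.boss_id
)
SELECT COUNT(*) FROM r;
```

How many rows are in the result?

4

Base: emp_id=11 (Grace), boss_id=9, d 0.
Iteration 1: join on emp_id=9 -> Yara (id 9, boss_id=2, d 1).
Iteration 2: join on emp_id=2 -> Pam (id 2, boss_id=1, d 2).
Iteration 3: join on emp_id=1 -> Karl (id 1, boss_id=NULL, d 3).
Iteration 4: boss_id is NULL; no match; recursion stops.
Total rows emitted: 4.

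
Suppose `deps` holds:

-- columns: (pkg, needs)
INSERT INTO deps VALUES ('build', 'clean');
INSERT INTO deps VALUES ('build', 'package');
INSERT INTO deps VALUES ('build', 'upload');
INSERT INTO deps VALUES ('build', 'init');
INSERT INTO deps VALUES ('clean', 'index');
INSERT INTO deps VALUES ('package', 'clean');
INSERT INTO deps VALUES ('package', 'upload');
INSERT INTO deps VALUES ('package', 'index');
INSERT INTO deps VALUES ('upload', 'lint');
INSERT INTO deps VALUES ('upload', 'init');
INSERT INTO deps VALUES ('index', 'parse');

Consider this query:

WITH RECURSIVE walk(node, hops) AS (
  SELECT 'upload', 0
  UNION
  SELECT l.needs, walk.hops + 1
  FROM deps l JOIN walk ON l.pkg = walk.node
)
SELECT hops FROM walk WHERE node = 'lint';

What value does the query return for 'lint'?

1

Base: (upload, hops=0).
Iteration 1: edges from {upload} -> (init, hops=1), (lint, hops=1).
Iteration 2: no outgoing edges from {init,lint}; recursion stops.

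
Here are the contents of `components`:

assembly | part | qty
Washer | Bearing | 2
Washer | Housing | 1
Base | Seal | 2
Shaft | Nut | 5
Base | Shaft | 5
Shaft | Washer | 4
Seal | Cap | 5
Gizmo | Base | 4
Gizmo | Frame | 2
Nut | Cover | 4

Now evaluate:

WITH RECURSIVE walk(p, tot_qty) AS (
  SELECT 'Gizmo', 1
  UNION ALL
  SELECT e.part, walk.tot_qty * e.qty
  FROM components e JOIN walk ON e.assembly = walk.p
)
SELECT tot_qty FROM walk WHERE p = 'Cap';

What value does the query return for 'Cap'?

40

Base: (Gizmo, tot_qty=1).
Iteration 1: components of {Gizmo} -> Base = 1*4 = 4, Frame = 1*2 = 2.
Iteration 2: components of {Base,Frame} -> Seal = 4*2 = 8, Shaft = 4*5 = 20.
Iteration 3: components of {Seal,Shaft} -> Cap = 8*5 = 40, Nut = 20*5 = 100, Washer = 20*4 = 80.
Iteration 4: components of {Cap,Nut,Washer} -> Bearing = 80*2 = 160, Cover = 100*4 = 400, Housing = 80*1 = 80.
Iteration 5: no further components; recursion stops.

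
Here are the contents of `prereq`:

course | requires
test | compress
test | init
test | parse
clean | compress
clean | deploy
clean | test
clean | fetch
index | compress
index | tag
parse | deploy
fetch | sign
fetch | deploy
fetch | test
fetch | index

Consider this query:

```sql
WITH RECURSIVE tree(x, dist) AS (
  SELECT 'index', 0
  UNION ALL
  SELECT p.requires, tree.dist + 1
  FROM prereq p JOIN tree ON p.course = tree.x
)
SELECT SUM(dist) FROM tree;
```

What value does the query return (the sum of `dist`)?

Base: (index, dist=0).
Iteration 1: edges from {index} -> (compress, dist=1), (tag, dist=1).
Iteration 2: no outgoing edges from {compress,tag}; recursion stops.
SUM(dist) = 0 + 1 + 1 = 2.

2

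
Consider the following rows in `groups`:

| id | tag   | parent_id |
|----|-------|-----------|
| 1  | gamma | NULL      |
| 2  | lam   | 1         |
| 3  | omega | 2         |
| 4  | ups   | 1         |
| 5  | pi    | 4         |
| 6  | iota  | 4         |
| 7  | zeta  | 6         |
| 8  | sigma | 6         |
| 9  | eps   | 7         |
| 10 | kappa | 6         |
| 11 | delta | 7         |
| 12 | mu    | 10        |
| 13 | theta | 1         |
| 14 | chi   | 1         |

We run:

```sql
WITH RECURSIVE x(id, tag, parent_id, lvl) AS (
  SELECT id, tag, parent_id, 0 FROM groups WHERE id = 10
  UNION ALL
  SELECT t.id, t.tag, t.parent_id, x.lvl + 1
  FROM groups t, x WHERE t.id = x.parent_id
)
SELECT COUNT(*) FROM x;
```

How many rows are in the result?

4

Base: id=10 (kappa), parent_id=6, lvl 0.
Iteration 1: join on id=6 -> iota (id 6, parent_id=4, lvl 1).
Iteration 2: join on id=4 -> ups (id 4, parent_id=1, lvl 2).
Iteration 3: join on id=1 -> gamma (id 1, parent_id=NULL, lvl 3).
Iteration 4: parent_id is NULL; no match; recursion stops.
Total rows emitted: 4.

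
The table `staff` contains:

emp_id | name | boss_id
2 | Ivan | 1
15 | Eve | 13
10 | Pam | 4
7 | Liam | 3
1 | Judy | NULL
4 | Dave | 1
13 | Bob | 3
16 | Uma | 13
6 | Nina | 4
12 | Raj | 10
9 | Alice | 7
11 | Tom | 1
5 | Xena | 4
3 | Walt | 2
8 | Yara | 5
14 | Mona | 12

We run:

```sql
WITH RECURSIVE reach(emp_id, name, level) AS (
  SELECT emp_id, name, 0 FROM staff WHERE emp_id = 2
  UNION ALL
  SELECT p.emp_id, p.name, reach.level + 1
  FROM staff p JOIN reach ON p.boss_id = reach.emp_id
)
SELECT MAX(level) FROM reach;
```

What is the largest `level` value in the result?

Base: emp_id=2 (Ivan) at level 0.
Iteration 1: rows with boss_id in {2} -> Walt (id 3, level 1).
Iteration 2: rows with boss_id in {3} -> Liam (id 7, level 2), Bob (id 13, level 2).
Iteration 3: rows with boss_id in {7,13} -> Alice (id 9, level 3), Eve (id 15, level 3), Uma (id 16, level 3).
Iteration 4: no rows with boss_id in {9,15,16}; recursion stops.
level values: 0, 1, 2, 2, 3, 3, 3; the maximum is 3.

3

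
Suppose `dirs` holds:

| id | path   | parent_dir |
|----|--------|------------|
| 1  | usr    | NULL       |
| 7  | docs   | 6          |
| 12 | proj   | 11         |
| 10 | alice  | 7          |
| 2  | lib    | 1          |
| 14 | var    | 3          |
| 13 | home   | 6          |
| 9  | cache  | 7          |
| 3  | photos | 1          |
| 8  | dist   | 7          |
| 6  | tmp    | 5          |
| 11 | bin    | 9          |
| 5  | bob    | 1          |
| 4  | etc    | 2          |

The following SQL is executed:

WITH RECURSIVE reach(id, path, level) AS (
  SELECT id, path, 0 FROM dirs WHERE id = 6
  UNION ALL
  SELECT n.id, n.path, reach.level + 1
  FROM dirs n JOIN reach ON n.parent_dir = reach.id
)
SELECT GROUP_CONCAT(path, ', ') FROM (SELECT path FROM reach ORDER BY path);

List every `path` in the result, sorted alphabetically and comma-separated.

Base: id=6 (tmp) at level 0.
Iteration 1: rows with parent_dir in {6} -> docs (id 7, level 1), home (id 13, level 1).
Iteration 2: rows with parent_dir in {7,13} -> dist (id 8, level 2), cache (id 9, level 2), alice (id 10, level 2).
Iteration 3: rows with parent_dir in {8,9,10} -> bin (id 11, level 3).
Iteration 4: rows with parent_dir in {11} -> proj (id 12, level 4).
Iteration 5: no rows with parent_dir in {12}; recursion stops.

alice, bin, cache, dist, docs, home, proj, tmp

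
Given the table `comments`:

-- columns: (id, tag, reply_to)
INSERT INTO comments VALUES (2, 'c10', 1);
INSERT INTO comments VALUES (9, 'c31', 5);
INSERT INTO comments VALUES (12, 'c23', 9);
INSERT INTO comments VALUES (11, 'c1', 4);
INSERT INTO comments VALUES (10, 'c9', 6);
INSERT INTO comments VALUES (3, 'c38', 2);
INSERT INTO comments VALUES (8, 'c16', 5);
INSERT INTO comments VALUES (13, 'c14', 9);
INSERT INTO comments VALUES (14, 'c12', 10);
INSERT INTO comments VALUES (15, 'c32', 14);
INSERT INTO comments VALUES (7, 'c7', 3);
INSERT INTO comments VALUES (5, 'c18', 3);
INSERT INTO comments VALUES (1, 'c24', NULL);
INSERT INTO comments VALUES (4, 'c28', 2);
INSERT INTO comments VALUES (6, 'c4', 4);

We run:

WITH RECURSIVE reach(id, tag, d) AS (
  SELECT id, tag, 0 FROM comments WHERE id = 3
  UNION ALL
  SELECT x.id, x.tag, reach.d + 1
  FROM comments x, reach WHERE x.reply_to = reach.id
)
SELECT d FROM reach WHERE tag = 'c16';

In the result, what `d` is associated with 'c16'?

Base: id=3 (c38) at d 0.
Iteration 1: rows with reply_to in {3} -> c18 (id 5, d 1), c7 (id 7, d 1).
Iteration 2: rows with reply_to in {5,7} -> c16 (id 8, d 2), c31 (id 9, d 2).
Iteration 3: rows with reply_to in {8,9} -> c23 (id 12, d 3), c14 (id 13, d 3).
Iteration 4: no rows with reply_to in {12,13}; recursion stops.

2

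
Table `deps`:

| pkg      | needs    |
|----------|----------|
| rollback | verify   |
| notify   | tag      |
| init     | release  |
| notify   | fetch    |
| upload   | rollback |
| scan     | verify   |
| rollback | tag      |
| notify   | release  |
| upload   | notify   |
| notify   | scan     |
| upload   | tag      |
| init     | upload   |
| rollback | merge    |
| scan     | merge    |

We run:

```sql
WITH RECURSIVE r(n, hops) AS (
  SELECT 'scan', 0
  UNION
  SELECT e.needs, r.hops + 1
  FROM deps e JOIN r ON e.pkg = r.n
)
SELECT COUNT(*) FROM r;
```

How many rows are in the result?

Base: (scan, hops=0).
Iteration 1: edges from {scan} -> (merge, hops=1), (verify, hops=1).
Iteration 2: no outgoing edges from {merge,verify}; recursion stops.
Total rows emitted: 3.

3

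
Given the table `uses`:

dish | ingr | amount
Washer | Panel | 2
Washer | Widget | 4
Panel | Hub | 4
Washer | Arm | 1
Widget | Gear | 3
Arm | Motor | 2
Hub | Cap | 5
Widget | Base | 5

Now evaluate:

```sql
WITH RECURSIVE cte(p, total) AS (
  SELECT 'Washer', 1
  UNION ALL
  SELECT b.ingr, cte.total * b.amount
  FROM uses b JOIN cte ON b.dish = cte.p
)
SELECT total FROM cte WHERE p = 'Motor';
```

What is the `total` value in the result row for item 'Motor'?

Base: (Washer, total=1).
Iteration 1: components of {Washer} -> Arm = 1*1 = 1, Panel = 1*2 = 2, Widget = 1*4 = 4.
Iteration 2: components of {Arm,Panel,Widget} -> Base = 4*5 = 20, Gear = 4*3 = 12, Hub = 2*4 = 8, Motor = 1*2 = 2.
Iteration 3: components of {Base,Gear,Hub,Motor} -> Cap = 8*5 = 40.
Iteration 4: no further components; recursion stops.

2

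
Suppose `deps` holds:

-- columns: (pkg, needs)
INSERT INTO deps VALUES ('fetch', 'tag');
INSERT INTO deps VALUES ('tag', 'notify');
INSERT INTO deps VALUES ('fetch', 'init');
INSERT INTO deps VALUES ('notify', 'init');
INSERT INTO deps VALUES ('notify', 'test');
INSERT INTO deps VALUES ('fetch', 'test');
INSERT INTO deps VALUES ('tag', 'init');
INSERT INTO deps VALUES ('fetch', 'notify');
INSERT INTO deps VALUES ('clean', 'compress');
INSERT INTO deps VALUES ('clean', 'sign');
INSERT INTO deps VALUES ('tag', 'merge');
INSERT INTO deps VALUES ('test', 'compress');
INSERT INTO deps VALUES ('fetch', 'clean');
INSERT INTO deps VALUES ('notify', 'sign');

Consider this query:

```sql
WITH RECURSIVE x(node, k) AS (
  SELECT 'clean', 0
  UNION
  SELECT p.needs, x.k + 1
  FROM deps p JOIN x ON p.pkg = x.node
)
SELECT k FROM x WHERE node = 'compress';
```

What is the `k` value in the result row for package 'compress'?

Base: (clean, k=0).
Iteration 1: edges from {clean} -> (compress, k=1), (sign, k=1).
Iteration 2: no outgoing edges from {compress,sign}; recursion stops.

1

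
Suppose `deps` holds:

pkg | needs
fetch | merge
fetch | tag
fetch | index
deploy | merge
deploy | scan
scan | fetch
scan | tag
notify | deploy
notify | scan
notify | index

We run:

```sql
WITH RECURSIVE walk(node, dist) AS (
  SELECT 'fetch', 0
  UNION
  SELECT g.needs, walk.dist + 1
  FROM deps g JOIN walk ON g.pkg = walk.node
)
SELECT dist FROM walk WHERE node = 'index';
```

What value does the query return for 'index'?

1

Base: (fetch, dist=0).
Iteration 1: edges from {fetch} -> (index, dist=1), (merge, dist=1), (tag, dist=1).
Iteration 2: no outgoing edges from {index,merge,tag}; recursion stops.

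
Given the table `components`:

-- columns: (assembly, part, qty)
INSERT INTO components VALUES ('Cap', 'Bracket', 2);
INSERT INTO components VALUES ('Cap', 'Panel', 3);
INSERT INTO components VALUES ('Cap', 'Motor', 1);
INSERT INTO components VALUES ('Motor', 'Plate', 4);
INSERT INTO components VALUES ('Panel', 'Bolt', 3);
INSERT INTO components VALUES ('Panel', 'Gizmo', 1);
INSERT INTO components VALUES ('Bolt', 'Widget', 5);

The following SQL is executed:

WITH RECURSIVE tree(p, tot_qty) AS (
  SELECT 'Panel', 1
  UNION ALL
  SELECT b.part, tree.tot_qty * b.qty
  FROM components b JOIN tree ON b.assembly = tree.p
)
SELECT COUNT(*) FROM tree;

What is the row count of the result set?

4

Base: (Panel, tot_qty=1).
Iteration 1: components of {Panel} -> Bolt = 1*3 = 3, Gizmo = 1*1 = 1.
Iteration 2: components of {Bolt,Gizmo} -> Widget = 3*5 = 15.
Iteration 3: no further components; recursion stops.
Total rows emitted: 4.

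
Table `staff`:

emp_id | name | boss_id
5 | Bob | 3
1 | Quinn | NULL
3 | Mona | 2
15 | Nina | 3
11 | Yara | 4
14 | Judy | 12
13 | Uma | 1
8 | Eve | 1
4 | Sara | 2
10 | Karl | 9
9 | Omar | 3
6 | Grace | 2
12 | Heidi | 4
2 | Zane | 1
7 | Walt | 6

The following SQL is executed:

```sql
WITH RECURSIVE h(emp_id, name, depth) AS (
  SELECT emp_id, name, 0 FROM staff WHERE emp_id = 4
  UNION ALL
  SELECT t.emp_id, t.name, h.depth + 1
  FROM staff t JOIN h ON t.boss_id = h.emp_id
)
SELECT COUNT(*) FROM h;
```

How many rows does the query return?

Base: emp_id=4 (Sara) at depth 0.
Iteration 1: rows with boss_id in {4} -> Yara (id 11, depth 1), Heidi (id 12, depth 1).
Iteration 2: rows with boss_id in {11,12} -> Judy (id 14, depth 2).
Iteration 3: no rows with boss_id in {14}; recursion stops.
Total rows emitted: 4.

4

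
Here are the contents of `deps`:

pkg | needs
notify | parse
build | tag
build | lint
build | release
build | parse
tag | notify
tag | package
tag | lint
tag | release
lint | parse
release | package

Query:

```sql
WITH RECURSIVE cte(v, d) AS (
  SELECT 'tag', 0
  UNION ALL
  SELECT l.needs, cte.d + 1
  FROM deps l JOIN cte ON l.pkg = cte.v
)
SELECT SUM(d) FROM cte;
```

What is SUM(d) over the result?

Base: (tag, d=0).
Iteration 1: edges from {tag} -> (lint, d=1), (notify, d=1), (package, d=1), (release, d=1).
Iteration 2: edges from {lint,notify,package,release} -> (package, d=2), (parse, d=2) x2. [UNION ALL keeps all 3 new rows, including repeats]
Iteration 3: no outgoing edges from {package,parse}; recursion stops.
SUM(d) = 0 + 1 + 1 + 1 + 1 + 2 + 2 + 2 = 10.

10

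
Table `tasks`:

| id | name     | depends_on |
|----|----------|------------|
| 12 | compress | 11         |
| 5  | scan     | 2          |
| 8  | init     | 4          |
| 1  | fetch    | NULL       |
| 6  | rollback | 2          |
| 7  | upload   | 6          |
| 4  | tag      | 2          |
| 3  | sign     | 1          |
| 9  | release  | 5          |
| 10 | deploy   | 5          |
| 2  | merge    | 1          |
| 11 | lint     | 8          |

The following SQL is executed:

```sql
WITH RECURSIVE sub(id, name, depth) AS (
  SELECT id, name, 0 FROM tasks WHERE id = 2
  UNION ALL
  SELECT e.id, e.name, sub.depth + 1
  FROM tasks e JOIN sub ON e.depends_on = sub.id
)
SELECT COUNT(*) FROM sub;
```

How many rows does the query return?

Base: id=2 (merge) at depth 0.
Iteration 1: rows with depends_on in {2} -> tag (id 4, depth 1), scan (id 5, depth 1), rollback (id 6, depth 1).
Iteration 2: rows with depends_on in {4,5,6} -> upload (id 7, depth 2), init (id 8, depth 2), release (id 9, depth 2), deploy (id 10, depth 2).
Iteration 3: rows with depends_on in {7,8,9,10} -> lint (id 11, depth 3).
Iteration 4: rows with depends_on in {11} -> compress (id 12, depth 4).
Iteration 5: no rows with depends_on in {12}; recursion stops.
Total rows emitted: 10.

10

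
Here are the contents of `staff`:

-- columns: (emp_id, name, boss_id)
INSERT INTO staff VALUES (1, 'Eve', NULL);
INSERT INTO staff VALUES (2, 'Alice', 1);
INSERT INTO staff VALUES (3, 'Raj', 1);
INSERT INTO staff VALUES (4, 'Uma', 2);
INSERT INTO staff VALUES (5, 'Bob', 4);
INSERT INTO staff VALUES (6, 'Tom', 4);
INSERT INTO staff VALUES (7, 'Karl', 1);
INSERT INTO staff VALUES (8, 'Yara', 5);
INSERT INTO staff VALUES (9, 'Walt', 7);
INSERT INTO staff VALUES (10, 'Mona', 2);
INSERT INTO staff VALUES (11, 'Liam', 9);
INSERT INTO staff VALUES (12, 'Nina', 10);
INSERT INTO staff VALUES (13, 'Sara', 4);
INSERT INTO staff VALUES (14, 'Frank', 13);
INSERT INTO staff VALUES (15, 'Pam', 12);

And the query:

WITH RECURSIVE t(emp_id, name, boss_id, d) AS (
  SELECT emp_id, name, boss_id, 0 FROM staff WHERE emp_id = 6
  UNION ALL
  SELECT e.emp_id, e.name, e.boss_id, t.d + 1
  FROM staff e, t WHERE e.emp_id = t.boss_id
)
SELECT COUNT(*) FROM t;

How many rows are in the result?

Base: emp_id=6 (Tom), boss_id=4, d 0.
Iteration 1: join on emp_id=4 -> Uma (id 4, boss_id=2, d 1).
Iteration 2: join on emp_id=2 -> Alice (id 2, boss_id=1, d 2).
Iteration 3: join on emp_id=1 -> Eve (id 1, boss_id=NULL, d 3).
Iteration 4: boss_id is NULL; no match; recursion stops.
Total rows emitted: 4.

4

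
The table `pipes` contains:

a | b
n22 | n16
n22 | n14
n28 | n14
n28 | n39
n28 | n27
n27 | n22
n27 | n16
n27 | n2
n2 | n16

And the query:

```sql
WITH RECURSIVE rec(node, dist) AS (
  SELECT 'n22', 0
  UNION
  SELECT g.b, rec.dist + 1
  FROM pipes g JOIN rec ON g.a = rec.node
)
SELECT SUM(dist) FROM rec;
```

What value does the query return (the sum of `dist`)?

2

Base: (n22, dist=0).
Iteration 1: edges from {n22} -> (n14, dist=1), (n16, dist=1).
Iteration 2: no outgoing edges from {n14,n16}; recursion stops.
SUM(dist) = 0 + 1 + 1 = 2.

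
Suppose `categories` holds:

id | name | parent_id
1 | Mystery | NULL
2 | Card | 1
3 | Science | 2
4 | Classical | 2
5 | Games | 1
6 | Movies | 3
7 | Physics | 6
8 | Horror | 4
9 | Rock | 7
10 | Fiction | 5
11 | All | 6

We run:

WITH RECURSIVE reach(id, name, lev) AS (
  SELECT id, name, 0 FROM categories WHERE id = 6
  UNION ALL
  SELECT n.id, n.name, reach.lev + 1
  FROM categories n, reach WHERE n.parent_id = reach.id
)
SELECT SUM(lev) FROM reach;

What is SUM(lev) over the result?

4

Base: id=6 (Movies) at lev 0.
Iteration 1: rows with parent_id in {6} -> Physics (id 7, lev 1), All (id 11, lev 1).
Iteration 2: rows with parent_id in {7,11} -> Rock (id 9, lev 2).
Iteration 3: no rows with parent_id in {9}; recursion stops.
SUM(lev) = 0 + 1 + 1 + 2 = 4.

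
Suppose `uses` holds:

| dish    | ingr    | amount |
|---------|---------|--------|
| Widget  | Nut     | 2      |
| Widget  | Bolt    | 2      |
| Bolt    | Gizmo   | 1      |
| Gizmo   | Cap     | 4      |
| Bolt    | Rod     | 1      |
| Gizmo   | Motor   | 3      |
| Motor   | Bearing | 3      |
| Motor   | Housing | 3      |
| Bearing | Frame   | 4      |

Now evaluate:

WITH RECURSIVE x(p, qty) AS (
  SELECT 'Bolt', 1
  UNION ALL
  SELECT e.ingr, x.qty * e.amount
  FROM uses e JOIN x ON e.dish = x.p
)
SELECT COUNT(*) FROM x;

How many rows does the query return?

8

Base: (Bolt, qty=1).
Iteration 1: components of {Bolt} -> Gizmo = 1*1 = 1, Rod = 1*1 = 1.
Iteration 2: components of {Gizmo,Rod} -> Cap = 1*4 = 4, Motor = 1*3 = 3.
Iteration 3: components of {Cap,Motor} -> Bearing = 3*3 = 9, Housing = 3*3 = 9.
Iteration 4: components of {Bearing,Housing} -> Frame = 9*4 = 36.
Iteration 5: no further components; recursion stops.
Total rows emitted: 8.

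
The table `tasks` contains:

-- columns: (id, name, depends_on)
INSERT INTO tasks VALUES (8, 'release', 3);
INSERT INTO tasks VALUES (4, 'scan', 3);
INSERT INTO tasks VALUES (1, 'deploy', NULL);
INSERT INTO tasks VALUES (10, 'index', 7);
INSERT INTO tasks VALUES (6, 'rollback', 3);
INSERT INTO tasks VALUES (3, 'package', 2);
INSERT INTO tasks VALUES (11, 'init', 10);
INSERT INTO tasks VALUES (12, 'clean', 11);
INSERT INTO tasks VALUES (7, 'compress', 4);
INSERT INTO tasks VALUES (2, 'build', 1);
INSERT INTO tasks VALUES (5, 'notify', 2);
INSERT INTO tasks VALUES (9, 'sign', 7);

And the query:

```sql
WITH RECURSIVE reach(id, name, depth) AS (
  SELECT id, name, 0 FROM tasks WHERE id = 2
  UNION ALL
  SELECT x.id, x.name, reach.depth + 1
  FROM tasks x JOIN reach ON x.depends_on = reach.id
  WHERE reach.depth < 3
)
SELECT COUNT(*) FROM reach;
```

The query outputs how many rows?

Base: id=2 (build) at depth 0.
Iteration 1: rows with depends_on in {2} -> package (id 3, depth 1), notify (id 5, depth 1).
Iteration 2: rows with depends_on in {3,5} -> scan (id 4, depth 2), rollback (id 6, depth 2), release (id 8, depth 2).
Iteration 3: rows with depends_on in {4,6,8} -> compress (id 7, depth 3).
Iteration 4: depth < 3 fails for all current rows; recursion stops.
Total rows emitted: 7.

7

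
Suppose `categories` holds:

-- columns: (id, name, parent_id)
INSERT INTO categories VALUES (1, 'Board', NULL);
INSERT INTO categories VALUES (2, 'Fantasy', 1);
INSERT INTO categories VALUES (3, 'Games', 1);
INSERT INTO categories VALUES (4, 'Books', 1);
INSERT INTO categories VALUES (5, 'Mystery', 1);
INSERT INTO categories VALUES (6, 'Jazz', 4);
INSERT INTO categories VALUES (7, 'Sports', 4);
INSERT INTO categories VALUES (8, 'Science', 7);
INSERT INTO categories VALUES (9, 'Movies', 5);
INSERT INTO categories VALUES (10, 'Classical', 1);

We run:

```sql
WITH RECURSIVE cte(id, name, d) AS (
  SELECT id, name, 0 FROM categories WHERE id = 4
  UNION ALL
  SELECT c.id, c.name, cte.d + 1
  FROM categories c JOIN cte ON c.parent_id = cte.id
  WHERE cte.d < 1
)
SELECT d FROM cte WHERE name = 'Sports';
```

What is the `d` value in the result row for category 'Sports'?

Base: id=4 (Books) at d 0.
Iteration 1: rows with parent_id in {4} -> Jazz (id 6, d 1), Sports (id 7, d 1).
Iteration 2: d < 1 fails for all current rows; recursion stops.

1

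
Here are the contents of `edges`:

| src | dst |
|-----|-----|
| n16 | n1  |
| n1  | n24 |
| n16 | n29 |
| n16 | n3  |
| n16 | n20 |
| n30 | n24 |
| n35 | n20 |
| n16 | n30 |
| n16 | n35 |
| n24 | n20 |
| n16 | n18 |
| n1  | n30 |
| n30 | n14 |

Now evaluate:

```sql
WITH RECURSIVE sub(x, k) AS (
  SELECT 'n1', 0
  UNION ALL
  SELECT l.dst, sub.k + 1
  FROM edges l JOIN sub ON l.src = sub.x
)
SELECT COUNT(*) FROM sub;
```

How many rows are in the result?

7

Base: (n1, k=0).
Iteration 1: edges from {n1} -> (n24, k=1), (n30, k=1).
Iteration 2: edges from {n24,n30} -> (n14, k=2), (n20, k=2), (n24, k=2).
Iteration 3: edges from {n14,n20,n24} -> (n20, k=3).
Iteration 4: no outgoing edges from {n20}; recursion stops.
Total rows emitted: 7.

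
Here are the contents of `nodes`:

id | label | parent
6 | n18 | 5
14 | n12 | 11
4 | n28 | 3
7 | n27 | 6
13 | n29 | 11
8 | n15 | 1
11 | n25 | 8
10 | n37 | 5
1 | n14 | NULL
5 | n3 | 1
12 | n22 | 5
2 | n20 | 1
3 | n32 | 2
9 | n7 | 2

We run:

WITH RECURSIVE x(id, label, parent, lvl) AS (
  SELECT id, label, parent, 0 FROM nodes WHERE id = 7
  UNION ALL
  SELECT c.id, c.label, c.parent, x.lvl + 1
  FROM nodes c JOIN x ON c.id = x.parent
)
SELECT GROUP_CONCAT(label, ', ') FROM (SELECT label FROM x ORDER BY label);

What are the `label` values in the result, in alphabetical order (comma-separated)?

Base: id=7 (n27), parent=6, lvl 0.
Iteration 1: join on id=6 -> n18 (id 6, parent=5, lvl 1).
Iteration 2: join on id=5 -> n3 (id 5, parent=1, lvl 2).
Iteration 3: join on id=1 -> n14 (id 1, parent=NULL, lvl 3).
Iteration 4: parent is NULL; no match; recursion stops.

n14, n18, n27, n3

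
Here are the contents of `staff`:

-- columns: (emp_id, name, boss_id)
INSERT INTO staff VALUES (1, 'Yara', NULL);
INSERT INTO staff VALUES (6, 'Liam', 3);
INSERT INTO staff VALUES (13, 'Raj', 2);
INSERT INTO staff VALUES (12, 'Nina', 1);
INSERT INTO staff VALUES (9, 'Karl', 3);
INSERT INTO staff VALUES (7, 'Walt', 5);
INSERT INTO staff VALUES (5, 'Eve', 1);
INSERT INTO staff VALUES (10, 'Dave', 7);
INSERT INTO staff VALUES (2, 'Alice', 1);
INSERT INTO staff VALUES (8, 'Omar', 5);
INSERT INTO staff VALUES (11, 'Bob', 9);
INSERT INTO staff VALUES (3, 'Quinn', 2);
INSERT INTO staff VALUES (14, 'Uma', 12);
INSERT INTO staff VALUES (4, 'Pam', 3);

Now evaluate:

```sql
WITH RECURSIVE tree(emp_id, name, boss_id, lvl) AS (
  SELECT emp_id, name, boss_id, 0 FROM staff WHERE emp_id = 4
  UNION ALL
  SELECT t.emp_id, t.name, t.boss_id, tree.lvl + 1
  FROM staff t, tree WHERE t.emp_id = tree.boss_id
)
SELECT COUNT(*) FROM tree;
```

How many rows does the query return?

Base: emp_id=4 (Pam), boss_id=3, lvl 0.
Iteration 1: join on emp_id=3 -> Quinn (id 3, boss_id=2, lvl 1).
Iteration 2: join on emp_id=2 -> Alice (id 2, boss_id=1, lvl 2).
Iteration 3: join on emp_id=1 -> Yara (id 1, boss_id=NULL, lvl 3).
Iteration 4: boss_id is NULL; no match; recursion stops.
Total rows emitted: 4.

4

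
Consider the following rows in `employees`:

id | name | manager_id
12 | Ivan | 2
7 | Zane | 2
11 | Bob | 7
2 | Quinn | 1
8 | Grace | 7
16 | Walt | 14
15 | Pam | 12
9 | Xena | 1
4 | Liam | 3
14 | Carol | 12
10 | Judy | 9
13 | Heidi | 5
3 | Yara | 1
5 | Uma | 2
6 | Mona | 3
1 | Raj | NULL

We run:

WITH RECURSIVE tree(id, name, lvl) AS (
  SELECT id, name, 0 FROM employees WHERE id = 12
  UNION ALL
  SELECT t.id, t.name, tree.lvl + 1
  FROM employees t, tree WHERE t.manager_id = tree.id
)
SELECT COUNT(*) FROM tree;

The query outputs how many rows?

4

Base: id=12 (Ivan) at lvl 0.
Iteration 1: rows with manager_id in {12} -> Carol (id 14, lvl 1), Pam (id 15, lvl 1).
Iteration 2: rows with manager_id in {14,15} -> Walt (id 16, lvl 2).
Iteration 3: no rows with manager_id in {16}; recursion stops.
Total rows emitted: 4.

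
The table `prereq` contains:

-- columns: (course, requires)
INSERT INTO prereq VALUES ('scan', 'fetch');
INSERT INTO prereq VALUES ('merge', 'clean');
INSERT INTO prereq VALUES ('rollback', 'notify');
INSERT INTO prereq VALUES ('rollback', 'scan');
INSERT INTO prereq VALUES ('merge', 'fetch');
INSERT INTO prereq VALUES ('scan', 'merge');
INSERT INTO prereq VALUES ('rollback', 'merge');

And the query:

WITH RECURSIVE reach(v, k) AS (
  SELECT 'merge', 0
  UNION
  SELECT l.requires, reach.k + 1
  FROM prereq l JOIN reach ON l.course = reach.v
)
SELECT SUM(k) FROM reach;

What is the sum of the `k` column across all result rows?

Base: (merge, k=0).
Iteration 1: edges from {merge} -> (clean, k=1), (fetch, k=1).
Iteration 2: no outgoing edges from {clean,fetch}; recursion stops.
SUM(k) = 0 + 1 + 1 = 2.

2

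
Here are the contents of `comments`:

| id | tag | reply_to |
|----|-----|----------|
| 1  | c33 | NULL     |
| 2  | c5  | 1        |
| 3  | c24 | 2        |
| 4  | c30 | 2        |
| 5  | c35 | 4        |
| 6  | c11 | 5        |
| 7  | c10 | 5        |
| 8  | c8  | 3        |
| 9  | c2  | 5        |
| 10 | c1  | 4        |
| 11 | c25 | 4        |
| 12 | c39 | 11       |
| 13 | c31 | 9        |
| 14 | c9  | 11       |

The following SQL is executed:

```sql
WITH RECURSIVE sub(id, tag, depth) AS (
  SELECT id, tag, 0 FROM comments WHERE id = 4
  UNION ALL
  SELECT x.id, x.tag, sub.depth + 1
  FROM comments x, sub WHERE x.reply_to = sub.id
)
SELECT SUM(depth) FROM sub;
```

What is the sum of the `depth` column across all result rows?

Base: id=4 (c30) at depth 0.
Iteration 1: rows with reply_to in {4} -> c35 (id 5, depth 1), c1 (id 10, depth 1), c25 (id 11, depth 1).
Iteration 2: rows with reply_to in {5,10,11} -> c11 (id 6, depth 2), c10 (id 7, depth 2), c2 (id 9, depth 2), c39 (id 12, depth 2), c9 (id 14, depth 2).
Iteration 3: rows with reply_to in {6,7,9,12,14} -> c31 (id 13, depth 3).
Iteration 4: no rows with reply_to in {13}; recursion stops.
SUM(depth) = 0 + 1 + 1 + 1 + 2 + 2 + 2 + 2 + 2 + 3 = 16.

16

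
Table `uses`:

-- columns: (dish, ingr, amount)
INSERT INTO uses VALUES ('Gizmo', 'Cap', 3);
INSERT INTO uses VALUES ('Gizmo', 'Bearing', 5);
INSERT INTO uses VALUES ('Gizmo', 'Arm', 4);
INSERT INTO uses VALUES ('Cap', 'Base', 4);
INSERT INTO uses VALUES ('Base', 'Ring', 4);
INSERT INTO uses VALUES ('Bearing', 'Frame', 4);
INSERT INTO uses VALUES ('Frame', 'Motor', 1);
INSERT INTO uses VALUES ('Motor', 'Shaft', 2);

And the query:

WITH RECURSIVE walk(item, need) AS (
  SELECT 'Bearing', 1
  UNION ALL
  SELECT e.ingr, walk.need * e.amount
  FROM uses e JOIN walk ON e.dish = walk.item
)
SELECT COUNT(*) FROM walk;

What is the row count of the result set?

Base: (Bearing, need=1).
Iteration 1: components of {Bearing} -> Frame = 1*4 = 4.
Iteration 2: components of {Frame} -> Motor = 4*1 = 4.
Iteration 3: components of {Motor} -> Shaft = 4*2 = 8.
Iteration 4: no further components; recursion stops.
Total rows emitted: 4.

4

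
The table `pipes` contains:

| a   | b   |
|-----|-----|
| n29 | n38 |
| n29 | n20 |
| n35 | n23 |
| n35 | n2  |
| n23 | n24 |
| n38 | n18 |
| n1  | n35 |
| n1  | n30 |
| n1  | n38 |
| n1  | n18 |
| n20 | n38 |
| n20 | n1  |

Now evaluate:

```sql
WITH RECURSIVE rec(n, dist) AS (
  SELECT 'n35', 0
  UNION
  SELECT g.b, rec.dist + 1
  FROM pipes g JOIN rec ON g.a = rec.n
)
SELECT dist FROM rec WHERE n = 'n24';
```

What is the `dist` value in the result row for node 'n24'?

Base: (n35, dist=0).
Iteration 1: edges from {n35} -> (n2, dist=1), (n23, dist=1).
Iteration 2: edges from {n2,n23} -> (n24, dist=2).
Iteration 3: no outgoing edges from {n24}; recursion stops.

2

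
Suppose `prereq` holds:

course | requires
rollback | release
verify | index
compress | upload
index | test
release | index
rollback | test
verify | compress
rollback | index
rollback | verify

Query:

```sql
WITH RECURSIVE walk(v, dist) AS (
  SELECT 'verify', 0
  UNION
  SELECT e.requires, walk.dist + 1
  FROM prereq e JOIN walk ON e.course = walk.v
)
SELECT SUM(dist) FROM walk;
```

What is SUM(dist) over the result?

Base: (verify, dist=0).
Iteration 1: edges from {verify} -> (compress, dist=1), (index, dist=1).
Iteration 2: edges from {compress,index} -> (test, dist=2), (upload, dist=2).
Iteration 3: no outgoing edges from {test,upload}; recursion stops.
SUM(dist) = 0 + 1 + 1 + 2 + 2 = 6.

6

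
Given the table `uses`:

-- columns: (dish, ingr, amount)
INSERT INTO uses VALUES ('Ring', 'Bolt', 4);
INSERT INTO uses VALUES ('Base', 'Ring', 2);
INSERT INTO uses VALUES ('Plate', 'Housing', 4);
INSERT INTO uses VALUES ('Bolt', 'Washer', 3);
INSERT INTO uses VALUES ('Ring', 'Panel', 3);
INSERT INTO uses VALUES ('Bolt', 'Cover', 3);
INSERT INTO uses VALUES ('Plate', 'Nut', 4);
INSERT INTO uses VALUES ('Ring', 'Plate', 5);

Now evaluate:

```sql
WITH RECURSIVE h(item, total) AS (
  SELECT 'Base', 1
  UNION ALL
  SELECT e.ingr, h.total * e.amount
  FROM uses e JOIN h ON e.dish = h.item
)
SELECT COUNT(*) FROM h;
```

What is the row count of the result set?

Base: (Base, total=1).
Iteration 1: components of {Base} -> Ring = 1*2 = 2.
Iteration 2: components of {Ring} -> Bolt = 2*4 = 8, Panel = 2*3 = 6, Plate = 2*5 = 10.
Iteration 3: components of {Bolt,Panel,Plate} -> Cover = 8*3 = 24, Housing = 10*4 = 40, Nut = 10*4 = 40, Washer = 8*3 = 24.
Iteration 4: no further components; recursion stops.
Total rows emitted: 9.

9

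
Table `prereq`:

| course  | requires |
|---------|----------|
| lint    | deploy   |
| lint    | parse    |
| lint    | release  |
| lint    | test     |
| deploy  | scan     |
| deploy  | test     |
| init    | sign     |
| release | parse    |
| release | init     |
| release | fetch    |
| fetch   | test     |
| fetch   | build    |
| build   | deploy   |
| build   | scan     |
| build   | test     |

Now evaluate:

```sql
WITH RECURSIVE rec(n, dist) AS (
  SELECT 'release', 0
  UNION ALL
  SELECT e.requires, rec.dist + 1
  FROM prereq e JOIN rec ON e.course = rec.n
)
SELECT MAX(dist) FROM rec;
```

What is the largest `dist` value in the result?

Base: (release, dist=0).
Iteration 1: edges from {release} -> (fetch, dist=1), (init, dist=1), (parse, dist=1).
Iteration 2: edges from {fetch,init,parse} -> (build, dist=2), (sign, dist=2), (test, dist=2).
Iteration 3: edges from {build,sign,test} -> (deploy, dist=3), (scan, dist=3), (test, dist=3).
Iteration 4: edges from {deploy,scan,test} -> (scan, dist=4), (test, dist=4).
Iteration 5: no outgoing edges from {scan,test}; recursion stops.
dist values: 0, 1, 1, 1, 2, 2, 2, 3, 3, 3, 4, 4; the maximum is 4.

4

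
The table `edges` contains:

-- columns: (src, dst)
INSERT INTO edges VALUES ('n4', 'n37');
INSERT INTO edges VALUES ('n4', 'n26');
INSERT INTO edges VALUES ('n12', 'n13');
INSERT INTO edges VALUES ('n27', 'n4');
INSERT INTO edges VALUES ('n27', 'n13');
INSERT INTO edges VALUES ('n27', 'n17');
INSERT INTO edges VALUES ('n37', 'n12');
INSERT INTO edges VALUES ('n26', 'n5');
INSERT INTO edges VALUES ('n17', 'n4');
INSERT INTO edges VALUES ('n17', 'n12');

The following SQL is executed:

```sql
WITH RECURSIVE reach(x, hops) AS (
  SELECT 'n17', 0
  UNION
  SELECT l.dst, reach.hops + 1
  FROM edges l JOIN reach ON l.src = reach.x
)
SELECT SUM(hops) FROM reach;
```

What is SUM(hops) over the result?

Base: (n17, hops=0).
Iteration 1: edges from {n17} -> (n12, hops=1), (n4, hops=1).
Iteration 2: edges from {n12,n4} -> (n13, hops=2), (n26, hops=2), (n37, hops=2).
Iteration 3: edges from {n13,n26,n37} -> (n12, hops=3), (n5, hops=3).
Iteration 4: edges from {n12,n5} -> (n13, hops=4).
Iteration 5: no outgoing edges from {n13}; recursion stops.
SUM(hops) = 0 + 1 + 1 + 2 + 2 + 2 + 3 + 3 + 4 = 18.

18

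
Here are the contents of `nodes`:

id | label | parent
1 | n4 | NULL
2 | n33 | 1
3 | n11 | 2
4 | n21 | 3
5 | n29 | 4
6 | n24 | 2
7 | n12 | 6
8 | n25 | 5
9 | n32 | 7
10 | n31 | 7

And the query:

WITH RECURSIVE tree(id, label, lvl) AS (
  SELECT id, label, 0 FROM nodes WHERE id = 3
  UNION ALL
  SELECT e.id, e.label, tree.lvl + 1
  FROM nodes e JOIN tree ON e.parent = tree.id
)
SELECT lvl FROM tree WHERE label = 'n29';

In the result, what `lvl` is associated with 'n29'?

Base: id=3 (n11) at lvl 0.
Iteration 1: rows with parent in {3} -> n21 (id 4, lvl 1).
Iteration 2: rows with parent in {4} -> n29 (id 5, lvl 2).
Iteration 3: rows with parent in {5} -> n25 (id 8, lvl 3).
Iteration 4: no rows with parent in {8}; recursion stops.

2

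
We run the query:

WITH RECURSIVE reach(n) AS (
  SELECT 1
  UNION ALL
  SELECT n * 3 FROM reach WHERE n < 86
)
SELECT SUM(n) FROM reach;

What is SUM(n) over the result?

364

Base: n=1.
Iteration 1: 1 < 86 holds -> n = 1 * 3 = 3.
Iteration 2: 3 < 86 holds -> n = 3 * 3 = 9.
Iteration 3: 9 < 86 holds -> n = 9 * 3 = 27.
Iteration 4: 27 < 86 holds -> n = 27 * 3 = 81.
Iteration 5: 81 < 86 holds -> n = 81 * 3 = 243.
Iteration 6: 243 < 86 fails; recursion stops.
SUM(n) = 1 + 3 + 9 + 27 + 81 + 243 = 364.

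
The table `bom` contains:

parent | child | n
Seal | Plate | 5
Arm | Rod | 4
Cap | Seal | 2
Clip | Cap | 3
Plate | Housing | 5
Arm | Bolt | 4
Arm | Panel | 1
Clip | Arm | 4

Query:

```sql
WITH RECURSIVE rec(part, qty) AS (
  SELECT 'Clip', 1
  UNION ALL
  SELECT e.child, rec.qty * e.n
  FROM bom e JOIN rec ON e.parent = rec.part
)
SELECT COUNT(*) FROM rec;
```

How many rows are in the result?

9

Base: (Clip, qty=1).
Iteration 1: components of {Clip} -> Arm = 1*4 = 4, Cap = 1*3 = 3.
Iteration 2: components of {Arm,Cap} -> Bolt = 4*4 = 16, Panel = 4*1 = 4, Rod = 4*4 = 16, Seal = 3*2 = 6.
Iteration 3: components of {Bolt,Panel,Rod,Seal} -> Plate = 6*5 = 30.
Iteration 4: components of {Plate} -> Housing = 30*5 = 150.
Iteration 5: no further components; recursion stops.
Total rows emitted: 9.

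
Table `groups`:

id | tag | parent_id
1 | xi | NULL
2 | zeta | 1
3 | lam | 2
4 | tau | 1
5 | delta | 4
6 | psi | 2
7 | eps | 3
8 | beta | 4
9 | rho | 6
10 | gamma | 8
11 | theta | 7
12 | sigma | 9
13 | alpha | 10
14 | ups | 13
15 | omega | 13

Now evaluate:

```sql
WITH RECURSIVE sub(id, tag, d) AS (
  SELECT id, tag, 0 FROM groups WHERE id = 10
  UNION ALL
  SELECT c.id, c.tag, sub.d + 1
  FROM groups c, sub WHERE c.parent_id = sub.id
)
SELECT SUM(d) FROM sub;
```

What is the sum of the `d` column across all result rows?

Base: id=10 (gamma) at d 0.
Iteration 1: rows with parent_id in {10} -> alpha (id 13, d 1).
Iteration 2: rows with parent_id in {13} -> ups (id 14, d 2), omega (id 15, d 2).
Iteration 3: no rows with parent_id in {14,15}; recursion stops.
SUM(d) = 0 + 1 + 2 + 2 = 5.

5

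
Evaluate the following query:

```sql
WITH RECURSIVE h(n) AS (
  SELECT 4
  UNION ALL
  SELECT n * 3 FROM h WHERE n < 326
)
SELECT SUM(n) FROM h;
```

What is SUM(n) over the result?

1456

Base: n=4.
Iteration 1: 4 < 326 holds -> n = 4 * 3 = 12.
Iteration 2: 12 < 326 holds -> n = 12 * 3 = 36.
Iteration 3: 36 < 326 holds -> n = 36 * 3 = 108.
Iteration 4: 108 < 326 holds -> n = 108 * 3 = 324.
Iteration 5: 324 < 326 holds -> n = 324 * 3 = 972.
Iteration 6: 972 < 326 fails; recursion stops.
SUM(n) = 4 + 12 + 36 + 108 + 324 + 972 = 1456.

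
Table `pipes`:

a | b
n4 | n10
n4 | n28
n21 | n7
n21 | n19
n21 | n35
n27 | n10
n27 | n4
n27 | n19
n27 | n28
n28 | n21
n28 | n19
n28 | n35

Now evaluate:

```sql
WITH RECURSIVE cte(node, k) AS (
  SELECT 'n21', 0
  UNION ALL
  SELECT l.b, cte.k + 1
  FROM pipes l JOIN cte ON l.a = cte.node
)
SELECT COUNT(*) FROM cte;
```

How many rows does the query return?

4

Base: (n21, k=0).
Iteration 1: edges from {n21} -> (n19, k=1), (n35, k=1), (n7, k=1).
Iteration 2: no outgoing edges from {n19,n35,n7}; recursion stops.
Total rows emitted: 4.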